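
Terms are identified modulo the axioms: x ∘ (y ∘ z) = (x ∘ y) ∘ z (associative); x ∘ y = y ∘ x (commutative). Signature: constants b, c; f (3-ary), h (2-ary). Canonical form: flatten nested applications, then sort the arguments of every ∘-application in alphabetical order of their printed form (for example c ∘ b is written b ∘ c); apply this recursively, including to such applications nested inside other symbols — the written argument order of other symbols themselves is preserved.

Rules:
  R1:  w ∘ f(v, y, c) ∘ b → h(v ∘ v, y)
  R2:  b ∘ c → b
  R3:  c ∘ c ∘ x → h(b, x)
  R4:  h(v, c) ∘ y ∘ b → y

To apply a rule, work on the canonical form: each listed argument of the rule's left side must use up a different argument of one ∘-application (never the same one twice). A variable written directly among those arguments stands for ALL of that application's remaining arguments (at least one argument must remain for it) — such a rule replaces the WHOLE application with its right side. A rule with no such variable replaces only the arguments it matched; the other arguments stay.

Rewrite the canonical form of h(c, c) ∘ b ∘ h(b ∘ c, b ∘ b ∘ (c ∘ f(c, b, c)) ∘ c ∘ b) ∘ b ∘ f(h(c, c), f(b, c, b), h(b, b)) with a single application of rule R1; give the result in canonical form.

Answer: b ∘ b ∘ f(h(c, c), f(b, c, b), h(b, b)) ∘ h(b ∘ c, h(c ∘ c, b)) ∘ h(c, c)

Derivation:
Canonical form:  b ∘ b ∘ f(h(c, c), f(b, c, b), h(b, b)) ∘ h(b ∘ c, b ∘ b ∘ b ∘ c ∘ c ∘ f(c, b, c)) ∘ h(c, c)
Apply R1:  consuming b, f(c, b, c);  v := c, w := b ∘ b ∘ c ∘ c, y := b
The extension variable absorbs all remaining arguments, so the whole application is rewritten.
Result:  b ∘ b ∘ f(h(c, c), f(b, c, b), h(b, b)) ∘ h(b ∘ c, h(c ∘ c, b)) ∘ h(c, c)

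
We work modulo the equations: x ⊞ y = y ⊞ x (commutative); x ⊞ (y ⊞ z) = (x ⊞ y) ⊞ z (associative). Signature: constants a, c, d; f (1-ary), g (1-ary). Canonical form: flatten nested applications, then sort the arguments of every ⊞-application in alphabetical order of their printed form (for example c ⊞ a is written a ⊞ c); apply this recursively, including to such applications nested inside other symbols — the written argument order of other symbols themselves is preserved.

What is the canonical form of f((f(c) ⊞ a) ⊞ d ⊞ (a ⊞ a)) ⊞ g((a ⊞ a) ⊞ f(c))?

Answer: f(a ⊞ a ⊞ a ⊞ d ⊞ f(c)) ⊞ g(a ⊞ a ⊞ f(c))

Derivation:
Inside:  f((f(c) ⊞ a) ⊞ d ⊞ (a ⊞ a))  →  f(a ⊞ a ⊞ a ⊞ d ⊞ f(c))
Simplify inside:  g((a ⊞ a) ⊞ f(c))  →  g(a ⊞ a ⊞ f(c))
Sort:  f(a ⊞ a ⊞ a ⊞ d ⊞ f(c)) ⊞ g(a ⊞ a ⊞ f(c))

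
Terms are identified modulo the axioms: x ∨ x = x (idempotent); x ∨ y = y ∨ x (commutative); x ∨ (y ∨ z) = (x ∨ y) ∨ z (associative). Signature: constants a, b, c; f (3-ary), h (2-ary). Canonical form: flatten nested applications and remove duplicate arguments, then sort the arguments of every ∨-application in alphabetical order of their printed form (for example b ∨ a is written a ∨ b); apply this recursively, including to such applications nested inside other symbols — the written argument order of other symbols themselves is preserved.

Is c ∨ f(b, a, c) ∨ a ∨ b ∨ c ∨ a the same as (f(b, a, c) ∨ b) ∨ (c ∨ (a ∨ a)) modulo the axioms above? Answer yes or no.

Answer: yes — both canonical forms are a ∨ b ∨ c ∨ f(b, a, c)

Derivation:
Left:  c ∨ f(b, a, c) ∨ a ∨ b ∨ c ∨ a
  Drop duplicates:  drop duplicate c, a
  Sort arguments:  a ∨ b ∨ c ∨ f(b, a, c)
Right:  (f(b, a, c) ∨ b) ∨ (c ∨ (a ∨ a))
  Un-nest:  f(b, a, c) ∨ b ∨ c ∨ a ∨ a
  Idempotence:  drop duplicate a
  Sort arguments:  a ∨ b ∨ c ∨ f(b, a, c)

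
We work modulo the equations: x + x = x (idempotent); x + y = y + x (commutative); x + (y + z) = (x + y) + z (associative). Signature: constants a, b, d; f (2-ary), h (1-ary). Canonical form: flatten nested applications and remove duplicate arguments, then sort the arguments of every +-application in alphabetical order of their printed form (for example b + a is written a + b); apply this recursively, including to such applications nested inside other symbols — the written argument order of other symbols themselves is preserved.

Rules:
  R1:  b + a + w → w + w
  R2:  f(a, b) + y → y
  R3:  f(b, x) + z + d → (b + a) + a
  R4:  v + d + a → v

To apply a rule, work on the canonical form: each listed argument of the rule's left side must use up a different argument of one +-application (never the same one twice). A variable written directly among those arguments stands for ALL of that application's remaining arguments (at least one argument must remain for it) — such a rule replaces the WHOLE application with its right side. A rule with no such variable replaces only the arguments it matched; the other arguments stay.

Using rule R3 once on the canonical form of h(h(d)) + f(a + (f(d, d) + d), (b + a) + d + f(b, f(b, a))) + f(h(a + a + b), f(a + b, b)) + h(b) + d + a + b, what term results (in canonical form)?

Answer: a + b + d + f(a + d + f(d, d), a + b) + f(h(a + b), f(a + b, b)) + h(b) + h(h(d))

Derivation:
Canonical form:  a + b + d + f(a + d + f(d, d), a + b + d + f(b, f(b, a))) + f(h(a + b), f(a + b, b)) + h(b) + h(h(d))
Apply R3:  consuming d, f(b, f(b, a));  x := f(b, a), z := a + b
The variable takes the whole remainder — replace the entire application.
Result:  a + b + d + f(a + d + f(d, d), a + b) + f(h(a + b), f(a + b, b)) + h(b) + h(h(d))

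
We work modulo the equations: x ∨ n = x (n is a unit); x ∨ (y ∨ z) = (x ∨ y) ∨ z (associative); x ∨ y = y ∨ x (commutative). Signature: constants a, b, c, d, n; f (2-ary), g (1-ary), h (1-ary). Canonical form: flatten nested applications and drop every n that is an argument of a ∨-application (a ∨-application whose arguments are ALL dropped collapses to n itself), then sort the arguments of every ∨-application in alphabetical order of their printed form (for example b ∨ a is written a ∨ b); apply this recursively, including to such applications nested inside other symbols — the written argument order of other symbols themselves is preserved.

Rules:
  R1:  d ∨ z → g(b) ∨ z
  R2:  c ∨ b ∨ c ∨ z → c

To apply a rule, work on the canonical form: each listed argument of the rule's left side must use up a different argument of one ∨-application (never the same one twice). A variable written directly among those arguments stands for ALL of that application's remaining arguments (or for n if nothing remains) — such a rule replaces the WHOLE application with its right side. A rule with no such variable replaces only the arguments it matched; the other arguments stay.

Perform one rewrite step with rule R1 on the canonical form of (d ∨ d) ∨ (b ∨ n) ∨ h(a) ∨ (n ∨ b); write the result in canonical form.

Canonical form:  b ∨ b ∨ d ∨ d ∨ h(a)
Match R1:  consume d;  z := b ∨ b ∨ d ∨ h(a)
The extension variable absorbs all remaining arguments, so the whole application is rewritten.
Giving:  b ∨ b ∨ d ∨ g(b) ∨ h(a)

Answer: b ∨ b ∨ d ∨ g(b) ∨ h(a)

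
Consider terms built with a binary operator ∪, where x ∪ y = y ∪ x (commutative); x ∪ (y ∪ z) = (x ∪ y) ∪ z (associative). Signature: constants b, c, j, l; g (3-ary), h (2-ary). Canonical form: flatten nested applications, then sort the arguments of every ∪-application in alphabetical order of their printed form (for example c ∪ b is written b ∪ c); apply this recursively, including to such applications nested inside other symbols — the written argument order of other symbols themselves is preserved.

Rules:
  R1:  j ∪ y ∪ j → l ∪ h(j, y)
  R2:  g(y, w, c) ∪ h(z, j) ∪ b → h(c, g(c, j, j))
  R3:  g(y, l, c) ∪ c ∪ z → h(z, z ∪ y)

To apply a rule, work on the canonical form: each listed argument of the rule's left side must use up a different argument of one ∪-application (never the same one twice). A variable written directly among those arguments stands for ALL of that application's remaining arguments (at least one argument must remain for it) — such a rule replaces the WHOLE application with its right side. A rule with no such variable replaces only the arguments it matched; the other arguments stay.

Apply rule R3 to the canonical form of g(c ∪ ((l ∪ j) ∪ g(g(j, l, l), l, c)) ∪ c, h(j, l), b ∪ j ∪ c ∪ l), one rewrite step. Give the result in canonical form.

Answer: g(h(c ∪ j ∪ l, c ∪ g(j, l, l) ∪ j ∪ l), h(j, l), b ∪ c ∪ j ∪ l)

Derivation:
Canonical form:  g(c ∪ c ∪ g(g(j, l, l), l, c) ∪ j ∪ l, h(j, l), b ∪ c ∪ j ∪ l)
R3 matches:  uses c, g(g(j, l, l), l, c);  y := g(j, l, l), z := c ∪ j ∪ l
The variable takes the whole remainder — replace the entire application.
Result:  g(h(c ∪ j ∪ l, c ∪ g(j, l, l) ∪ j ∪ l), h(j, l), b ∪ c ∪ j ∪ l)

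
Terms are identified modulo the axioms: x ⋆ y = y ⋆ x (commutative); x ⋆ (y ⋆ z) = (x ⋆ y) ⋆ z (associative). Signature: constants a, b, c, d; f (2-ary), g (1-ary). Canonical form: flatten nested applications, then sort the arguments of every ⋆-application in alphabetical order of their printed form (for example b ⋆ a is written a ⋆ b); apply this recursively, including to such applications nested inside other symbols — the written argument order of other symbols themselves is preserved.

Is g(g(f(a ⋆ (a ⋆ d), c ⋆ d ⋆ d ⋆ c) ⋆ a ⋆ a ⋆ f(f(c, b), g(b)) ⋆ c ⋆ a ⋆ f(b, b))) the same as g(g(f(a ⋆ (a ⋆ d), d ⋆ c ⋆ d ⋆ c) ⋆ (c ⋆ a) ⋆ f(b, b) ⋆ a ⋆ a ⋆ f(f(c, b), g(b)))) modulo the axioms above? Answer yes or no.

Left:  g(g(f(a ⋆ (a ⋆ d), c ⋆ d ⋆ d ⋆ c) ⋆ a ⋆ a ⋆ f(f(c, b), g(b)) ⋆ c ⋆ a ⋆ f(b, b)))
  Work inside:  f(a ⋆ (a ⋆ d), c ⋆ d ⋆ d ⋆ c) ⋆ a ⋆ a ⋆ f(f(c, b), g(b)) ⋆ c ⋆ a ⋆ f(b, b)
  Canonicalize subterm:  f(a ⋆ (a ⋆ d), c ⋆ d ⋆ d ⋆ c)  →  f(a ⋆ a ⋆ d, c ⋆ c ⋆ d ⋆ d)
  Sort:  a ⋆ a ⋆ a ⋆ c ⋆ f(a ⋆ a ⋆ d, c ⋆ c ⋆ d ⋆ d) ⋆ f(b, b) ⋆ f(f(c, b), g(b))
  Reassemble:  g(g(a ⋆ a ⋆ a ⋆ c ⋆ f(a ⋆ a ⋆ d, c ⋆ c ⋆ d ⋆ d) ⋆ f(b, b) ⋆ f(f(c, b), g(b))))
Right:  g(g(f(a ⋆ (a ⋆ d), d ⋆ c ⋆ d ⋆ c) ⋆ (c ⋆ a) ⋆ f(b, b) ⋆ a ⋆ a ⋆ f(f(c, b), g(b))))
  Descend into:  f(a ⋆ (a ⋆ d), d ⋆ c ⋆ d ⋆ c) ⋆ (c ⋆ a) ⋆ f(b, b) ⋆ a ⋆ a ⋆ f(f(c, b), g(b))
  Flatten:  f(a ⋆ (a ⋆ d), d ⋆ c ⋆ d ⋆ c) ⋆ c ⋆ a ⋆ f(b, b) ⋆ a ⋆ a ⋆ f(f(c, b), g(b))
  Simplify inside:  f(a ⋆ (a ⋆ d), d ⋆ c ⋆ d ⋆ c)  →  f(a ⋆ a ⋆ d, c ⋆ c ⋆ d ⋆ d)
  Order the arguments:  a ⋆ a ⋆ a ⋆ c ⋆ f(a ⋆ a ⋆ d, c ⋆ c ⋆ d ⋆ d) ⋆ f(b, b) ⋆ f(f(c, b), g(b))
  Reassemble:  g(g(a ⋆ a ⋆ a ⋆ c ⋆ f(a ⋆ a ⋆ d, c ⋆ c ⋆ d ⋆ d) ⋆ f(b, b) ⋆ f(f(c, b), g(b))))

Answer: yes — both canonical forms are g(g(a ⋆ a ⋆ a ⋆ c ⋆ f(a ⋆ a ⋆ d, c ⋆ c ⋆ d ⋆ d) ⋆ f(b, b) ⋆ f(f(c, b), g(b))))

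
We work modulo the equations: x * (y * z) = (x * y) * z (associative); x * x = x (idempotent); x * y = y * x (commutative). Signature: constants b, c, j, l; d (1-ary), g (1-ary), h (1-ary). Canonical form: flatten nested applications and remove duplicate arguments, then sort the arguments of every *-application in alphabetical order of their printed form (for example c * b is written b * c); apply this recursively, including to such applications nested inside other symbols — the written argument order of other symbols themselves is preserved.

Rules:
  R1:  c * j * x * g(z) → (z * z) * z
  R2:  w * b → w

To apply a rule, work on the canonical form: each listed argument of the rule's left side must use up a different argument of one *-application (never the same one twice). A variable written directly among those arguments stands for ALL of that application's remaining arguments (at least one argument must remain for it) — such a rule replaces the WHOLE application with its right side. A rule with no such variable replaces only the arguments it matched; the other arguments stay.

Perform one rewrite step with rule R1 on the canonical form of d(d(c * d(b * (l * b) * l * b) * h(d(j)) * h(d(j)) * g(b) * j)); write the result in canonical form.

Canonical form:  d(d(c * d(b * l) * g(b) * h(d(j)) * j))
R1 matches:  uses c, g(b), j;  x := d(b * l) * h(d(j)), z := b
The variable takes the whole remainder — replace the entire application.
Result:  d(d(b))

Answer: d(d(b))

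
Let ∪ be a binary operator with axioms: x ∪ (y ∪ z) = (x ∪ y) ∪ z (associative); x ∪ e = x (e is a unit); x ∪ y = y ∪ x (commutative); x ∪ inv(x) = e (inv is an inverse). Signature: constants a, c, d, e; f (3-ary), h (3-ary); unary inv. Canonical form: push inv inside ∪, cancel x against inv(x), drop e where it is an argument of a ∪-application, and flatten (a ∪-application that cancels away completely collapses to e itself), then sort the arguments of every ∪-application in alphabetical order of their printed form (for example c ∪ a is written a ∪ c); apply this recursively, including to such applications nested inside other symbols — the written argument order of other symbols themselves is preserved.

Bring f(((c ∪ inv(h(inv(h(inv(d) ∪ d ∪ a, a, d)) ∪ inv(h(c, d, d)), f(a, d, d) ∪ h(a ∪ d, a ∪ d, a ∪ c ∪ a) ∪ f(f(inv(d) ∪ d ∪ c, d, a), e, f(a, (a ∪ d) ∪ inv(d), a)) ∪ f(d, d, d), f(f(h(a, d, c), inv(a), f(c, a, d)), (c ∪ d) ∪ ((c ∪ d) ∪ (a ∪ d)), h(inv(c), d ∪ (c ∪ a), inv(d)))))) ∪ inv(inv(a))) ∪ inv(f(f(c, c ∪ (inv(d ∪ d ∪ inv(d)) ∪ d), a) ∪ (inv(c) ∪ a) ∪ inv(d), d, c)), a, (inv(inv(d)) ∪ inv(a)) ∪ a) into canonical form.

Descend into:  ((c ∪ inv(h(inv(h(inv(d) ∪ d ∪ a, a, d)) ∪ inv(h(c, d, d)), f(a, d, d) ∪ h(a ∪ d, a ∪ d, a ∪ c ∪ a) ∪ f(f(inv(d) ∪ d ∪ c, d, a), e, f(a, (a ∪ d) ∪ inv(d), a)) ∪ f(d, d, d), f(f(h(a, d, c), inv(a), f(c, a, d)), (c ∪ d) ∪ ((c ∪ d) ∪ (a ∪ d)), h(inv(c), d ∪ (c ∪ a), inv(d)))))) ∪ inv(inv(a))) ∪ inv(f(f(c, c ∪ (inv(d ∪ d ∪ inv(d)) ∪ d), a) ∪ (inv(c) ∪ a) ∪ inv(d), d, c))
Push inv inside:  distribute inv over ∪ and collapse double inv
Collect:  c ∪ inv(h(inv(h(a, a, d)) ∪ inv(h(c, d, d)), f(a, d, d) ∪ f(d, d, d) ∪ f(f(c, d, a), e, f(a, a, a)) ∪ h(a ∪ d, a ∪ d, a ∪ a ∪ c), f(f(h(a, d, c), inv(a), f(c, a, d)), a ∪ c ∪ c ∪ d ∪ d ∪ d, h(inv(c), a ∪ c ∪ d, inv(d))))) ∪ a ∪ inv(f(a ∪ f(c, c, a) ∪ inv(c) ∪ inv(d), d, c))
Order the arguments:  a ∪ c ∪ inv(f(a ∪ f(c, c, a) ∪ inv(c) ∪ inv(d), d, c)) ∪ inv(h(inv(h(a, a, d)) ∪ inv(h(c, d, d)), f(a, d, d) ∪ f(d, d, d) ∪ f(f(c, d, a), e, f(a, a, a)) ∪ h(a ∪ d, a ∪ d, a ∪ a ∪ c), f(f(h(a, d, c), inv(a), f(c, a, d)), a ∪ c ∪ c ∪ d ∪ d ∪ d, h(inv(c), a ∪ c ∪ d, inv(d)))))
Put back:  f(a ∪ c ∪ inv(f(a ∪ f(c, c, a) ∪ inv(c) ∪ inv(d), d, c)) ∪ inv(h(inv(h(a, a, d)) ∪ inv(h(c, d, d)), f(a, d, d) ∪ f(d, d, d) ∪ f(f(c, d, a), e, f(a, a, a)) ∪ h(a ∪ d, a ∪ d, a ∪ a ∪ c), f(f(h(a, d, c), inv(a), f(c, a, d)), a ∪ c ∪ c ∪ d ∪ d ∪ d, h(inv(c), a ∪ c ∪ d, inv(d))))), a, d)

Answer: f(a ∪ c ∪ inv(f(a ∪ f(c, c, a) ∪ inv(c) ∪ inv(d), d, c)) ∪ inv(h(inv(h(a, a, d)) ∪ inv(h(c, d, d)), f(a, d, d) ∪ f(d, d, d) ∪ f(f(c, d, a), e, f(a, a, a)) ∪ h(a ∪ d, a ∪ d, a ∪ a ∪ c), f(f(h(a, d, c), inv(a), f(c, a, d)), a ∪ c ∪ c ∪ d ∪ d ∪ d, h(inv(c), a ∪ c ∪ d, inv(d))))), a, d)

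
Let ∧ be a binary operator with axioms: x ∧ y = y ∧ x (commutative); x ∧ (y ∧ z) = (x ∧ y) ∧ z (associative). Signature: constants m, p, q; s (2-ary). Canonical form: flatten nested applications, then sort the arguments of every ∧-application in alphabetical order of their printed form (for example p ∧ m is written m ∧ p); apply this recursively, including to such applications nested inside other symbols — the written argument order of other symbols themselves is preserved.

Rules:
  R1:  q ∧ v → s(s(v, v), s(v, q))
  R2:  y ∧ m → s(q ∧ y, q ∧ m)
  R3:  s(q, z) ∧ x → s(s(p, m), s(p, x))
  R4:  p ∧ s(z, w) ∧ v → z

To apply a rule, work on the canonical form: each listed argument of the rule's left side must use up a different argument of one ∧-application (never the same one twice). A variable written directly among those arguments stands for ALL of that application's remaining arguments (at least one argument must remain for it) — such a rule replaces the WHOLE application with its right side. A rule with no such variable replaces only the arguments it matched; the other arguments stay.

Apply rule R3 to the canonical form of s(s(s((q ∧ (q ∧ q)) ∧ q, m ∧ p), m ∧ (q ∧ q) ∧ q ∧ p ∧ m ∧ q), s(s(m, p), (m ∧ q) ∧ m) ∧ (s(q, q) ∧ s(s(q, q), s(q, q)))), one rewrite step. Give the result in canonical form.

Answer: s(s(s(q ∧ q ∧ q ∧ q, m ∧ p), m ∧ m ∧ p ∧ q ∧ q ∧ q ∧ q), s(s(p, m), s(p, s(s(m, p), m ∧ m ∧ q) ∧ s(s(q, q), s(q, q)))))

Derivation:
Canonical form:  s(s(s(q ∧ q ∧ q ∧ q, m ∧ p), m ∧ m ∧ p ∧ q ∧ q ∧ q ∧ q), s(q, q) ∧ s(s(m, p), m ∧ m ∧ q) ∧ s(s(q, q), s(q, q)))
Apply R3:  consuming s(q, q);  x := s(s(m, p), m ∧ m ∧ q) ∧ s(s(q, q), s(q, q)), z := q
The variable takes the whole remainder — replace the entire application.
Giving:  s(s(s(q ∧ q ∧ q ∧ q, m ∧ p), m ∧ m ∧ p ∧ q ∧ q ∧ q ∧ q), s(s(p, m), s(p, s(s(m, p), m ∧ m ∧ q) ∧ s(s(q, q), s(q, q)))))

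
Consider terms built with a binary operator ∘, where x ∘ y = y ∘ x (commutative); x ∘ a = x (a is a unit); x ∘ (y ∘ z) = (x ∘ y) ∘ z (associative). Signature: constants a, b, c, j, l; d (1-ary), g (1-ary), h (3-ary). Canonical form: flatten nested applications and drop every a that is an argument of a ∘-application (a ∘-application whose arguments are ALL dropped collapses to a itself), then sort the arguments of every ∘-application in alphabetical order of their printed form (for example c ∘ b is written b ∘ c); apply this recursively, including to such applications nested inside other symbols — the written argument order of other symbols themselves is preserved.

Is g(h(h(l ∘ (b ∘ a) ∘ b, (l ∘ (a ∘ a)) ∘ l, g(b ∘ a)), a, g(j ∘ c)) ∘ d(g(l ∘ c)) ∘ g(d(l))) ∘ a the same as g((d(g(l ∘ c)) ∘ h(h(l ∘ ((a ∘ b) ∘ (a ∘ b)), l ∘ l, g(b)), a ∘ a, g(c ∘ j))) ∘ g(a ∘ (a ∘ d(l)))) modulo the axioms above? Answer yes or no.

Answer: yes — both canonical forms are g(d(g(c ∘ l)) ∘ g(d(l)) ∘ h(h(b ∘ b ∘ l, l ∘ l, g(b)), a, g(c ∘ j)))

Derivation:
Left:  g(h(h(l ∘ (b ∘ a) ∘ b, (l ∘ (a ∘ a)) ∘ l, g(b ∘ a)), a, g(j ∘ c)) ∘ d(g(l ∘ c)) ∘ g(d(l))) ∘ a
  Inside:  g(h(h(l ∘ (b ∘ a) ∘ b, (l ∘ (a ∘ a)) ∘ l, g(b ∘ a)), a, g(j ∘ c)) ∘ d(g(l ∘ c)) ∘ g(d(l)))  →  g(d(g(c ∘ l)) ∘ g(d(l)) ∘ h(h(b ∘ b ∘ l, l ∘ l, g(b)), a, g(c ∘ j)))
  Drop the unit:  drop a
  Order the arguments:  g(d(g(c ∘ l)) ∘ g(d(l)) ∘ h(h(b ∘ b ∘ l, l ∘ l, g(b)), a, g(c ∘ j)))
Right:  g((d(g(l ∘ c)) ∘ h(h(l ∘ ((a ∘ b) ∘ (a ∘ b)), l ∘ l, g(b)), a ∘ a, g(c ∘ j))) ∘ g(a ∘ (a ∘ d(l))))
  Descend into:  (d(g(l ∘ c)) ∘ h(h(l ∘ ((a ∘ b) ∘ (a ∘ b)), l ∘ l, g(b)), a ∘ a, g(c ∘ j))) ∘ g(a ∘ (a ∘ d(l)))
  Merge nested applications:  d(g(l ∘ c)) ∘ h(h(l ∘ ((a ∘ b) ∘ (a ∘ b)), l ∘ l, g(b)), a ∘ a, g(c ∘ j)) ∘ g(a ∘ (a ∘ d(l)))
  Simplify inside:  d(g(l ∘ c))  →  d(g(c ∘ l))
  Canonicalize subterm:  h(h(l ∘ ((a ∘ b) ∘ (a ∘ b)), l ∘ l, g(b)), a ∘ a, g(c ∘ j))  →  h(h(b ∘ b ∘ l, l ∘ l, g(b)), a, g(c ∘ j))
  Inside:  g(a ∘ (a ∘ d(l)))  →  g(d(l))
  Sort:  d(g(c ∘ l)) ∘ g(d(l)) ∘ h(h(b ∘ b ∘ l, l ∘ l, g(b)), a, g(c ∘ j))
  Reassemble:  g(d(g(c ∘ l)) ∘ g(d(l)) ∘ h(h(b ∘ b ∘ l, l ∘ l, g(b)), a, g(c ∘ j)))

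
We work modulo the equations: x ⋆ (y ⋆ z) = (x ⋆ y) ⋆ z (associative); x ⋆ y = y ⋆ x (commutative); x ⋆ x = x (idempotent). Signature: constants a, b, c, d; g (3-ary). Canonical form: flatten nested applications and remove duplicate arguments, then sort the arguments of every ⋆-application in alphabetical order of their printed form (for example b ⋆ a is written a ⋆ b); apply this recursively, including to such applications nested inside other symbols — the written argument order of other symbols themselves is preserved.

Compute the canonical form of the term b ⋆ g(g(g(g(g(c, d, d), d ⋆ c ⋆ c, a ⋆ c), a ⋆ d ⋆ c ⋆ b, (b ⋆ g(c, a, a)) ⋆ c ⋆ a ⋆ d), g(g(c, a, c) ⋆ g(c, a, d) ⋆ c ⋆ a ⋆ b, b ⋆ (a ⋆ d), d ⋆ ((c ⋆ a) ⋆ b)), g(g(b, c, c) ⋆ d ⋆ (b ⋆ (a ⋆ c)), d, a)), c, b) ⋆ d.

Canonicalize subterm:  g(g(g(g(g(c, d, d), d ⋆ c ⋆ c, a ⋆ c), a ⋆ d ⋆ c ⋆ b, (b ⋆ g(c, a, a)) ⋆ c ⋆ a ⋆ d), g(g(c, a, c) ⋆ g(c, a, d) ⋆ c ⋆ a ⋆ b, b ⋆ (a ⋆ d), d ⋆ ((c ⋆ a) ⋆ b)), g(g(b, c, c) ⋆ d ⋆ (b ⋆ (a ⋆ c)), d, a)), c, b)  →  g(g(g(g(g(c, d, d), c ⋆ d, a ⋆ c), a ⋆ b ⋆ c ⋆ d, a ⋆ b ⋆ c ⋆ d ⋆ g(c, a, a)), g(a ⋆ b ⋆ c ⋆ g(c, a, c) ⋆ g(c, a, d), a ⋆ b ⋆ d, a ⋆ b ⋆ c ⋆ d), g(a ⋆ b ⋆ c ⋆ d ⋆ g(b, c, c), d, a)), c, b)
Order the arguments:  b ⋆ d ⋆ g(g(g(g(g(c, d, d), c ⋆ d, a ⋆ c), a ⋆ b ⋆ c ⋆ d, a ⋆ b ⋆ c ⋆ d ⋆ g(c, a, a)), g(a ⋆ b ⋆ c ⋆ g(c, a, c) ⋆ g(c, a, d), a ⋆ b ⋆ d, a ⋆ b ⋆ c ⋆ d), g(a ⋆ b ⋆ c ⋆ d ⋆ g(b, c, c), d, a)), c, b)

Answer: b ⋆ d ⋆ g(g(g(g(g(c, d, d), c ⋆ d, a ⋆ c), a ⋆ b ⋆ c ⋆ d, a ⋆ b ⋆ c ⋆ d ⋆ g(c, a, a)), g(a ⋆ b ⋆ c ⋆ g(c, a, c) ⋆ g(c, a, d), a ⋆ b ⋆ d, a ⋆ b ⋆ c ⋆ d), g(a ⋆ b ⋆ c ⋆ d ⋆ g(b, c, c), d, a)), c, b)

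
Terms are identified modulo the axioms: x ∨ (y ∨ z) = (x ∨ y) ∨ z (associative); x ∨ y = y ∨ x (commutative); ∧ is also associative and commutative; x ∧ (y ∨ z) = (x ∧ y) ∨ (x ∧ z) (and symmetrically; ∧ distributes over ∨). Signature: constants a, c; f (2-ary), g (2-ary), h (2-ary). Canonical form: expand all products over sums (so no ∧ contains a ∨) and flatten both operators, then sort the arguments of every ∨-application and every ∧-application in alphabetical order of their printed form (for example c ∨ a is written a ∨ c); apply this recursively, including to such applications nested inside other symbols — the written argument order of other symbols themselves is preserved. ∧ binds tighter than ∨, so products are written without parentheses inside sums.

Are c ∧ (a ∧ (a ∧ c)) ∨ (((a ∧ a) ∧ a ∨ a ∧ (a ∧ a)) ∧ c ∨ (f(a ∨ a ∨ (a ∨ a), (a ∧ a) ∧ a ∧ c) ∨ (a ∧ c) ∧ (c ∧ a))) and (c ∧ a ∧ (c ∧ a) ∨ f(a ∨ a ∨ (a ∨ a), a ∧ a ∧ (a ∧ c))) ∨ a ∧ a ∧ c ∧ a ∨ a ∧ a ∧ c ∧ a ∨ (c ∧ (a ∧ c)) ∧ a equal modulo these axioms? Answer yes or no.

Answer: yes — both canonical forms are a ∧ a ∧ a ∧ c ∨ a ∧ a ∧ a ∧ c ∨ a ∧ a ∧ c ∧ c ∨ a ∧ a ∧ c ∧ c ∨ f(a ∨ a ∨ a ∨ a, a ∧ a ∧ a ∧ c)

Derivation:
Left:  c ∧ (a ∧ (a ∧ c)) ∨ (((a ∧ a) ∧ a ∨ a ∧ (a ∧ a)) ∧ c ∨ (f(a ∨ a ∨ (a ∨ a), (a ∧ a) ∧ a ∧ c) ∨ (a ∧ c) ∧ (c ∧ a)))
  Expand products over sums:  a ∧ a ∧ c ∧ c ∨ a ∧ a ∧ a ∧ c ∨ a ∧ a ∧ a ∧ c ∨ f(a ∨ a ∨ a ∨ a, a ∧ a ∧ a ∧ c) ∨ a ∧ a ∧ c ∧ c
  Sort:  a ∧ a ∧ a ∧ c ∨ a ∧ a ∧ a ∧ c ∨ a ∧ a ∧ c ∧ c ∨ a ∧ a ∧ c ∧ c ∨ f(a ∨ a ∨ a ∨ a, a ∧ a ∧ a ∧ c)
Right:  (c ∧ a ∧ (c ∧ a) ∨ f(a ∨ a ∨ (a ∨ a), a ∧ a ∧ (a ∧ c))) ∨ a ∧ a ∧ c ∧ a ∨ a ∧ a ∧ c ∧ a ∨ (c ∧ (a ∧ c)) ∧ a
  Merge nested applications:  a ∧ a ∧ c ∧ c ∨ f(a ∨ a ∨ a ∨ a, a ∧ a ∧ a ∧ c) ∨ a ∧ a ∧ a ∧ c ∨ a ∧ a ∧ a ∧ c ∨ a ∧ a ∧ c ∧ c
  Sort:  a ∧ a ∧ a ∧ c ∨ a ∧ a ∧ a ∧ c ∨ a ∧ a ∧ c ∧ c ∨ a ∧ a ∧ c ∧ c ∨ f(a ∨ a ∨ a ∨ a, a ∧ a ∧ a ∧ c)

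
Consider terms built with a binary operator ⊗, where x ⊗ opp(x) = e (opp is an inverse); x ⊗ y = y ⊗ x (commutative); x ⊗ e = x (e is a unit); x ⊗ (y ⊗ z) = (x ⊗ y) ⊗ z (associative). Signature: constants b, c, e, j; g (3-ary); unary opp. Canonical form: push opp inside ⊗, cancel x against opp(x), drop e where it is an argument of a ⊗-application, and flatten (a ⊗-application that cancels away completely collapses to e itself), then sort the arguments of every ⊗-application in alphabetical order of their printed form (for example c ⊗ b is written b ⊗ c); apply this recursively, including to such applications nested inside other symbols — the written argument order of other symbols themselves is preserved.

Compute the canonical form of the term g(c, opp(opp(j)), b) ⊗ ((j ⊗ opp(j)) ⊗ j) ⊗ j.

Answer: g(c, j, b) ⊗ j ⊗ j

Derivation:
Push opp inside:  distribute opp over ⊗ and collapse double opp
Combine occurrences:  g(c, j, b) ⊗ j ⊗ j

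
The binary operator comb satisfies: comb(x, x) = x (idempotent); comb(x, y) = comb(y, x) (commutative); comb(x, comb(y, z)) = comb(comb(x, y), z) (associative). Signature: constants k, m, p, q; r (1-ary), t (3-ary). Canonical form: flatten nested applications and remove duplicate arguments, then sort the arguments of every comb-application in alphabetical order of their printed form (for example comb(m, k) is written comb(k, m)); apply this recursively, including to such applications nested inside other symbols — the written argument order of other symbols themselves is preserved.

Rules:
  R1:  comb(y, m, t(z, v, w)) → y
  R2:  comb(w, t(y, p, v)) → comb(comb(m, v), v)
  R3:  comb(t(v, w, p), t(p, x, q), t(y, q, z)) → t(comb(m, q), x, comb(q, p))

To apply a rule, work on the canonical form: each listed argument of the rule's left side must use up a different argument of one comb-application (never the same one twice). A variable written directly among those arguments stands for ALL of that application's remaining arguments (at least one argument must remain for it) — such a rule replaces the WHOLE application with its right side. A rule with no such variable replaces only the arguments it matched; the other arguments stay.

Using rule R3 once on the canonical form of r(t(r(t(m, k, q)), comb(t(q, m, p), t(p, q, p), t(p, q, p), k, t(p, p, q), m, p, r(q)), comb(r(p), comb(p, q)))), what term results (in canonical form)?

Canonical form:  r(t(r(t(m, k, q)), comb(k, m, p, r(q), t(p, p, q), t(p, q, p), t(q, m, p)), comb(p, q, r(p))))
Apply R3:  consuming t(p, p, q), t(p, q, p), t(q, m, p);  v := q, w := m, x := p, y := p, z := p
Giving:  r(t(r(t(m, k, q)), comb(k, m, p, r(q), t(comb(m, q), p, comb(p, q))), comb(p, q, r(p))))

Answer: r(t(r(t(m, k, q)), comb(k, m, p, r(q), t(comb(m, q), p, comb(p, q))), comb(p, q, r(p))))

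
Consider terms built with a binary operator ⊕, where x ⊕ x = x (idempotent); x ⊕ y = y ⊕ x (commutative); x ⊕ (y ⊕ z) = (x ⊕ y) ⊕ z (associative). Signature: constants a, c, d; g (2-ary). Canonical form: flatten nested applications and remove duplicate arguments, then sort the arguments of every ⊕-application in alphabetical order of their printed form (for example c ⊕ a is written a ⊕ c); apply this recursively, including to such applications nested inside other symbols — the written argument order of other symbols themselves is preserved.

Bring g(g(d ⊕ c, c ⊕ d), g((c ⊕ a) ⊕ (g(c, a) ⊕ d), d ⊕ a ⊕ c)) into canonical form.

Answer: g(g(c ⊕ d, c ⊕ d), g(a ⊕ c ⊕ d ⊕ g(c, a), a ⊕ c ⊕ d))

Derivation:
Focus inside:  (c ⊕ a) ⊕ (g(c, a) ⊕ d)
Merge nested applications:  c ⊕ a ⊕ g(c, a) ⊕ d
Sort:  a ⊕ c ⊕ d ⊕ g(c, a)
Reassemble:  g(g(c ⊕ d, c ⊕ d), g(a ⊕ c ⊕ d ⊕ g(c, a), a ⊕ c ⊕ d))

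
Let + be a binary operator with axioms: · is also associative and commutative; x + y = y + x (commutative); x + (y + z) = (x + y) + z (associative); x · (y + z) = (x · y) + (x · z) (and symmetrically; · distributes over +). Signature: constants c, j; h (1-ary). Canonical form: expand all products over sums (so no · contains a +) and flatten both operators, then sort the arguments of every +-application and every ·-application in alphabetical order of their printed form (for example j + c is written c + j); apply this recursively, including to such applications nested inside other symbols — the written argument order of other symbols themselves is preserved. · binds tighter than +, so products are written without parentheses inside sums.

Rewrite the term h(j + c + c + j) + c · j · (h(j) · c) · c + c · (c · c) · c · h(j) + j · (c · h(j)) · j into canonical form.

Answer: c · c · c · c · h(j) + c · c · c · h(j) · j + c · h(j) · j · j + h(c + c + j + j)

Derivation:
Flatten:  h(c + c + j + j) + c · c · c · h(j) · j + c · c · c · c · h(j) + c · h(j) · j · j
Sort arguments:  c · c · c · c · h(j) + c · c · c · h(j) · j + c · h(j) · j · j + h(c + c + j + j)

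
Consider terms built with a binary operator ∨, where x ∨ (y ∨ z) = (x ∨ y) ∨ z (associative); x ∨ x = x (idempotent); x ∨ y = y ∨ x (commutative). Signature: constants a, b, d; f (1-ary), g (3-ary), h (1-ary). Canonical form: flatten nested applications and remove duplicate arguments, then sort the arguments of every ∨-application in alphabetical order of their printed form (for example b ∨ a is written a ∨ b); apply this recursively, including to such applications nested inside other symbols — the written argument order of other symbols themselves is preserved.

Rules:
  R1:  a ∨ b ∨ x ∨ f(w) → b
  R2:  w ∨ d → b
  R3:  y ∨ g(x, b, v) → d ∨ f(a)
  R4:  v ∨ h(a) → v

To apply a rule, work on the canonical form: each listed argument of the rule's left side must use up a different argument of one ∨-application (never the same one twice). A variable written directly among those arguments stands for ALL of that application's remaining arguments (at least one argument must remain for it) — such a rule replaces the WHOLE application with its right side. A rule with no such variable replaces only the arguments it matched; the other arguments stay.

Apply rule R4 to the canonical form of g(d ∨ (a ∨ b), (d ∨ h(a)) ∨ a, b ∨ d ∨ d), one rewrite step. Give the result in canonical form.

Answer: g(a ∨ b ∨ d, a ∨ d, b ∨ d)

Derivation:
Canonical form:  g(a ∨ b ∨ d, a ∨ d ∨ h(a), b ∨ d)
Apply R4:  consuming h(a);  v := a ∨ d
The variable takes the whole remainder — replace the entire application.
Giving:  g(a ∨ b ∨ d, a ∨ d, b ∨ d)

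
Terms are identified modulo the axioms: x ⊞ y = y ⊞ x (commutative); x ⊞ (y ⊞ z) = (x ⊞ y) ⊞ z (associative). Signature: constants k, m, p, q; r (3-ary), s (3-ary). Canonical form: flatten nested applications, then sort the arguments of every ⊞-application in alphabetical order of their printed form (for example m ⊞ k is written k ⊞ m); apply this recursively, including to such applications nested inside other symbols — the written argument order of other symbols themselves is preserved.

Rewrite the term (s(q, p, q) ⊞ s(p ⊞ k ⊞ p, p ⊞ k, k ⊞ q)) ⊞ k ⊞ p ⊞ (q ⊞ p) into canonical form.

Merge nested applications:  s(q, p, q) ⊞ s(p ⊞ k ⊞ p, p ⊞ k, k ⊞ q) ⊞ k ⊞ p ⊞ q ⊞ p
Inside:  s(p ⊞ k ⊞ p, p ⊞ k, k ⊞ q)  →  s(k ⊞ p ⊞ p, k ⊞ p, k ⊞ q)
Order the arguments:  k ⊞ p ⊞ p ⊞ q ⊞ s(k ⊞ p ⊞ p, k ⊞ p, k ⊞ q) ⊞ s(q, p, q)

Answer: k ⊞ p ⊞ p ⊞ q ⊞ s(k ⊞ p ⊞ p, k ⊞ p, k ⊞ q) ⊞ s(q, p, q)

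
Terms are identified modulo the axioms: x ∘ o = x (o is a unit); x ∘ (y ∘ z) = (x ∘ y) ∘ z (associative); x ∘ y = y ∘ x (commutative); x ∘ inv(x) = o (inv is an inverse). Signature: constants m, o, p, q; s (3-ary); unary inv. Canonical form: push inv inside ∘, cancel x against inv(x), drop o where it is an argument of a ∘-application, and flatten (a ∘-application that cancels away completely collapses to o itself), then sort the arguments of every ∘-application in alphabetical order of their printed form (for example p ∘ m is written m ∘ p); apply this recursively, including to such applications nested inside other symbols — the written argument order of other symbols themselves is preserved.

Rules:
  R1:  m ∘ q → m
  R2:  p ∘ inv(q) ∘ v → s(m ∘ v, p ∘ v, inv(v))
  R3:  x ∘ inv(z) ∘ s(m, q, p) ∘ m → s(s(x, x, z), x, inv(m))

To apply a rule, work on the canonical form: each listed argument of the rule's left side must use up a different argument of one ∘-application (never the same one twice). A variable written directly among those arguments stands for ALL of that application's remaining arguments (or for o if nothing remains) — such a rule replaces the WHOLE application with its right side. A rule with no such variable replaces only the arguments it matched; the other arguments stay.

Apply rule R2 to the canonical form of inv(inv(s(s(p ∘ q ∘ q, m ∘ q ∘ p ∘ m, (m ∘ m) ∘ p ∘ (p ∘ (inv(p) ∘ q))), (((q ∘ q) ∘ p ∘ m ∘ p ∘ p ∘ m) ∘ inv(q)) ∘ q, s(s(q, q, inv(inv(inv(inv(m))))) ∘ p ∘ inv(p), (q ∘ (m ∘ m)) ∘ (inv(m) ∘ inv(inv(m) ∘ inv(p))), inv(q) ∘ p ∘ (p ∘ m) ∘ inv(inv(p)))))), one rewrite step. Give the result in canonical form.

Canonical form:  s(s(p ∘ q ∘ q, m ∘ m ∘ p ∘ q, m ∘ m ∘ p ∘ q), m ∘ m ∘ p ∘ p ∘ p ∘ q ∘ q, s(s(q, q, m), m ∘ m ∘ p ∘ q, inv(q) ∘ m ∘ p ∘ p ∘ p))
Apply R2:  consuming inv(q), p;  v := m ∘ p ∘ p
Every leftover argument binds to the variable; the entire application is replaced.
New term:  s(s(p ∘ q ∘ q, m ∘ m ∘ p ∘ q, m ∘ m ∘ p ∘ q), m ∘ m ∘ p ∘ p ∘ p ∘ q ∘ q, s(s(q, q, m), m ∘ m ∘ p ∘ q, s(m ∘ m ∘ p ∘ p, m ∘ p ∘ p ∘ p, inv(m) ∘ inv(p) ∘ inv(p))))

Answer: s(s(p ∘ q ∘ q, m ∘ m ∘ p ∘ q, m ∘ m ∘ p ∘ q), m ∘ m ∘ p ∘ p ∘ p ∘ q ∘ q, s(s(q, q, m), m ∘ m ∘ p ∘ q, s(m ∘ m ∘ p ∘ p, m ∘ p ∘ p ∘ p, inv(m) ∘ inv(p) ∘ inv(p))))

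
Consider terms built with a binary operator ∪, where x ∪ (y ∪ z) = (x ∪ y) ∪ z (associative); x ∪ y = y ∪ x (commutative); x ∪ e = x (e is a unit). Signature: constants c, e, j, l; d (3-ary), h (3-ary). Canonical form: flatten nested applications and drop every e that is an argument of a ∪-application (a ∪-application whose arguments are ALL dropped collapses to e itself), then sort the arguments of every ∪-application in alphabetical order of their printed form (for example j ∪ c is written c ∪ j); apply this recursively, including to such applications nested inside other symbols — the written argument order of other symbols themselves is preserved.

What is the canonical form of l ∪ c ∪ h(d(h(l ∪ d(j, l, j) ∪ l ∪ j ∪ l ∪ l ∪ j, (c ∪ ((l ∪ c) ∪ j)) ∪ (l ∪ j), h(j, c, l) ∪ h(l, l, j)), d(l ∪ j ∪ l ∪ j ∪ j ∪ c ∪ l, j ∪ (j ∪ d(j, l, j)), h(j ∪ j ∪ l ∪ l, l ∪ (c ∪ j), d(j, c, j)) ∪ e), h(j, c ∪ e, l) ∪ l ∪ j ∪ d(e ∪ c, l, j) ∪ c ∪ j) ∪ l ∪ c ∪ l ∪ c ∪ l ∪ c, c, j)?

Canonicalize subterm:  h(d(h(l ∪ d(j, l, j) ∪ l ∪ j ∪ l ∪ l ∪ j, (c ∪ ((l ∪ c) ∪ j)) ∪ (l ∪ j), h(j, c, l) ∪ h(l, l, j)), d(l ∪ j ∪ l ∪ j ∪ j ∪ c ∪ l, j ∪ (j ∪ d(j, l, j)), h(j ∪ j ∪ l ∪ l, l ∪ (c ∪ j), d(j, c, j)) ∪ e), h(j, c ∪ e, l) ∪ l ∪ j ∪ d(e ∪ c, l, j) ∪ c ∪ j) ∪ l ∪ c ∪ l ∪ c ∪ l ∪ c, c, j)  →  h(c ∪ c ∪ c ∪ d(h(d(j, l, j) ∪ j ∪ j ∪ l ∪ l ∪ l ∪ l, c ∪ c ∪ j ∪ j ∪ l ∪ l, h(j, c, l) ∪ h(l, l, j)), d(c ∪ j ∪ j ∪ j ∪ l ∪ l ∪ l, d(j, l, j) ∪ j ∪ j, h(j ∪ j ∪ l ∪ l, c ∪ j ∪ l, d(j, c, j))), c ∪ d(c, l, j) ∪ h(j, c, l) ∪ j ∪ j ∪ l) ∪ l ∪ l ∪ l, c, j)
Sort:  c ∪ h(c ∪ c ∪ c ∪ d(h(d(j, l, j) ∪ j ∪ j ∪ l ∪ l ∪ l ∪ l, c ∪ c ∪ j ∪ j ∪ l ∪ l, h(j, c, l) ∪ h(l, l, j)), d(c ∪ j ∪ j ∪ j ∪ l ∪ l ∪ l, d(j, l, j) ∪ j ∪ j, h(j ∪ j ∪ l ∪ l, c ∪ j ∪ l, d(j, c, j))), c ∪ d(c, l, j) ∪ h(j, c, l) ∪ j ∪ j ∪ l) ∪ l ∪ l ∪ l, c, j) ∪ l

Answer: c ∪ h(c ∪ c ∪ c ∪ d(h(d(j, l, j) ∪ j ∪ j ∪ l ∪ l ∪ l ∪ l, c ∪ c ∪ j ∪ j ∪ l ∪ l, h(j, c, l) ∪ h(l, l, j)), d(c ∪ j ∪ j ∪ j ∪ l ∪ l ∪ l, d(j, l, j) ∪ j ∪ j, h(j ∪ j ∪ l ∪ l, c ∪ j ∪ l, d(j, c, j))), c ∪ d(c, l, j) ∪ h(j, c, l) ∪ j ∪ j ∪ l) ∪ l ∪ l ∪ l, c, j) ∪ l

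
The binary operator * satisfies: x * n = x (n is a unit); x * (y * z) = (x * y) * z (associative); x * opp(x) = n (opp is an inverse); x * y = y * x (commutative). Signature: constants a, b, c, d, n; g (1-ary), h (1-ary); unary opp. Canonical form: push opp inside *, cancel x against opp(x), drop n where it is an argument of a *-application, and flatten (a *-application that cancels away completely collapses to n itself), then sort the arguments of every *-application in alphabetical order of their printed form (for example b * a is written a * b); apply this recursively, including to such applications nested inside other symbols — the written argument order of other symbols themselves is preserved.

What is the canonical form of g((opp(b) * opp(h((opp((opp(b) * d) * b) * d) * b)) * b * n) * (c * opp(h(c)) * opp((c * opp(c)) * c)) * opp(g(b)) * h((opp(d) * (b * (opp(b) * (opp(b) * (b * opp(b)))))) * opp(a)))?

Focus inside:  (opp(b) * opp(h((opp((opp(b) * d) * b) * d) * b)) * b * n) * (c * opp(h(c)) * opp((c * opp(c)) * c)) * opp(g(b)) * h((opp(d) * (b * (opp(b) * (opp(b) * (b * opp(b)))))) * opp(a))
Push opp inside:  distribute opp over * and collapse double opp
Cancel inverse pairs:  b cancels; c cancels
Combine occurrences:  opp(h(b)) * opp(h(c)) * opp(g(b)) * h(opp(a) * opp(b) * opp(d))
Sort:  h(opp(a) * opp(b) * opp(d)) * opp(g(b)) * opp(h(b)) * opp(h(c))
Put back:  g(h(opp(a) * opp(b) * opp(d)) * opp(g(b)) * opp(h(b)) * opp(h(c)))

Answer: g(h(opp(a) * opp(b) * opp(d)) * opp(g(b)) * opp(h(b)) * opp(h(c)))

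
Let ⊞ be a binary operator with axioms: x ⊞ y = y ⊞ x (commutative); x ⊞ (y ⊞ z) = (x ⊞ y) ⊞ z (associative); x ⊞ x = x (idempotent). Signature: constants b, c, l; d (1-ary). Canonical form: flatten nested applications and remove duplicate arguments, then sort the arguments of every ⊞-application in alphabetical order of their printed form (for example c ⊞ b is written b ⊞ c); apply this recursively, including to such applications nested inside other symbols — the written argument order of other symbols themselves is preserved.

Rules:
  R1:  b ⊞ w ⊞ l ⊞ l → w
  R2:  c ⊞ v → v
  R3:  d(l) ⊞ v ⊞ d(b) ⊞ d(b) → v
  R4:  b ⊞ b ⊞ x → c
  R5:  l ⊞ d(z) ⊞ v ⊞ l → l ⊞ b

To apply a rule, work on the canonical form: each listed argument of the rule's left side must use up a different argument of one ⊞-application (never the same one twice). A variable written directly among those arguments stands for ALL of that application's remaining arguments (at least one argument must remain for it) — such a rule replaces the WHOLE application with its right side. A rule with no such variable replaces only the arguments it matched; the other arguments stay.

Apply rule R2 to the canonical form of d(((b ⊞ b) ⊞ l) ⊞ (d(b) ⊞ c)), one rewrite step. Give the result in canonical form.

Answer: d(b ⊞ d(b) ⊞ l)

Derivation:
Canonical form:  d(b ⊞ c ⊞ d(b) ⊞ l)
R2 matches:  uses c;  v := b ⊞ d(b) ⊞ l
The variable takes the whole remainder — replace the entire application.
Giving:  d(b ⊞ d(b) ⊞ l)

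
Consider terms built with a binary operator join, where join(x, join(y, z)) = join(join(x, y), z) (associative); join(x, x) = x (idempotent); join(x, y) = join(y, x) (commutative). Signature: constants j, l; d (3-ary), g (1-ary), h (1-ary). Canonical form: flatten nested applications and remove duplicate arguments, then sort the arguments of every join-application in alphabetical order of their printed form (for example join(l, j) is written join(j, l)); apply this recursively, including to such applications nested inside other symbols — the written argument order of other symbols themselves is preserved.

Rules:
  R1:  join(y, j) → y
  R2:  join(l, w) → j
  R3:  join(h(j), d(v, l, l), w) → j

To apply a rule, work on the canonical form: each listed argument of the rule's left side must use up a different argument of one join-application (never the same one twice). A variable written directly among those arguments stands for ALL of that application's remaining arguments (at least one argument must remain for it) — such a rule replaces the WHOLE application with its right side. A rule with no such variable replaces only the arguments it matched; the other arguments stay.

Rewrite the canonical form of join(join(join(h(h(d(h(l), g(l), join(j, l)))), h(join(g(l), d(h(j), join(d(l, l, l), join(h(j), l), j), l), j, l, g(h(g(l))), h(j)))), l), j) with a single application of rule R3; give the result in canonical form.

Answer: join(h(h(d(h(l), g(l), join(j, l)))), h(join(d(h(j), j, l), g(h(g(l))), g(l), h(j), j, l)), j, l)

Derivation:
Canonical form:  join(h(h(d(h(l), g(l), join(j, l)))), h(join(d(h(j), join(d(l, l, l), h(j), j, l), l), g(h(g(l))), g(l), h(j), j, l)), j, l)
Apply R3:  consuming d(l, l, l), h(j);  v := l, w := join(j, l)
The variable takes the whole remainder — replace the entire application.
New term:  join(h(h(d(h(l), g(l), join(j, l)))), h(join(d(h(j), j, l), g(h(g(l))), g(l), h(j), j, l)), j, l)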